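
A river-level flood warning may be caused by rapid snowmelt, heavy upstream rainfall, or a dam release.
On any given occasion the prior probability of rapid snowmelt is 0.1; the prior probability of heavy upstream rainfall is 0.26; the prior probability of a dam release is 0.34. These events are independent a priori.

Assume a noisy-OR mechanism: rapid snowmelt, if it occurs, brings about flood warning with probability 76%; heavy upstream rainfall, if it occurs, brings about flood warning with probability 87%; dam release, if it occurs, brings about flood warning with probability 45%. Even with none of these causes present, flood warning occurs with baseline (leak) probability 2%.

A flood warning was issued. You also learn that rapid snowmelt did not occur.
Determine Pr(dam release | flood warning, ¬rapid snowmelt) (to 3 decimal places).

Under noisy-OR, P(flood warning | causes) = 1 − (1−0.02)·∏(1−qᵢ) over the active causes.
P(flood warning | ¬rapid snowmelt) = 0.02·0.74·0.66 + 0.461·0.74·0.34 + 0.8726·0.26·0.66 + 0.92993·0.26·0.34 = 0.009768 + 0.115988 + 0.149738 + 0.082206 = 0.357700
The dam release-present share is 0.115988 + 0.082206 = 0.198194.
So P(dam release | flood warning, ¬rapid snowmelt) = 0.198194/0.357700 ≈ 0.554.

Pr(dam release | flood warning, ¬rapid snowmelt) ≈ 0.554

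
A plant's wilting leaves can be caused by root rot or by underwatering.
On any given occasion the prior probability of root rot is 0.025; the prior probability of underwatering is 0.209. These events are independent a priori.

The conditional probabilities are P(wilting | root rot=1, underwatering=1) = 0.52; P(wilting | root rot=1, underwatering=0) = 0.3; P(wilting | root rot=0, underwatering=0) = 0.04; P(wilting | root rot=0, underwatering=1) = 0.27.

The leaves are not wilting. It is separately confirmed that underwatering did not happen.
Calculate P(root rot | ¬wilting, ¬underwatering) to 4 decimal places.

P(root rot | ¬wilting, ¬underwatering) ≈ 0.0184

Numerator (weight on configurations with root rot): 0.7·0.025 = 0.017500
Denominator P(¬wilting | ¬underwatering): 0.96·0.975 + 0.7·0.025 = 0.953500
Posterior = 0.017500 / 0.953500 ≈ 0.0184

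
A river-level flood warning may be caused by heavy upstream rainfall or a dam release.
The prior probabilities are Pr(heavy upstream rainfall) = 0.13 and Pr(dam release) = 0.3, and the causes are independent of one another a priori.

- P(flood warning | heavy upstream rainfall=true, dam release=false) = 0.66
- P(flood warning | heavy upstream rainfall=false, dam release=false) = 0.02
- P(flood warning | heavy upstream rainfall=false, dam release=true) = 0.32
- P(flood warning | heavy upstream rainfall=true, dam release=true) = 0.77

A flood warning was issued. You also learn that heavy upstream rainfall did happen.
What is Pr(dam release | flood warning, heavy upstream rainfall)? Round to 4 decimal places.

Pr(dam release | flood warning, heavy upstream rainfall) ≈ 0.3333

By total probability over both values of dam release:
  P(flood warning | heavy upstream rainfall) = 0.66*0.7 + 0.77*0.3
        = 0.462000 + 0.231000 = 0.693000
The terms with dam release present sum to 0.231000, so
  P(dam release | flood warning, heavy upstream rainfall) = 0.231000 / 0.693000 ≈ 0.3333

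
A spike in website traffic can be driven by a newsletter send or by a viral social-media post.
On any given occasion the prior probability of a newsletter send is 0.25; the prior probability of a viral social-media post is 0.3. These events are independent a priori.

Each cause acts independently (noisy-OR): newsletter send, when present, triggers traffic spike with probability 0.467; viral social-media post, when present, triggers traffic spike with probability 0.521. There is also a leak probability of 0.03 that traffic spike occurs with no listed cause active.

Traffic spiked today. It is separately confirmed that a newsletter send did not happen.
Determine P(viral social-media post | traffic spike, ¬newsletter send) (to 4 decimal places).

Under noisy-OR, P(traffic spike | causes) = 1 − (1−0.03)·∏(1−qᵢ) over the active causes.
For the numerator, keep only viral social-media post=true terms: 0.53537*0.3 = 0.160611
Denominator P(traffic spike | ¬newsletter send): 0.03*0.7 + 0.53537*0.3 = 0.181611
Posterior = 0.160611 / 0.181611 ≈ 0.8844

P(viral social-media post | traffic spike, ¬newsletter send) ≈ 0.8844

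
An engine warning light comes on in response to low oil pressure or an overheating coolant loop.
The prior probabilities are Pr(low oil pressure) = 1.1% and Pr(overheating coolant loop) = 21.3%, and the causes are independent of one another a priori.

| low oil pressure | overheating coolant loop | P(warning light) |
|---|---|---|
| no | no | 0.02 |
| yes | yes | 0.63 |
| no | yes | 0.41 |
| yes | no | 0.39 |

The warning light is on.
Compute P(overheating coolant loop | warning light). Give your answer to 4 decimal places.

P(overheating coolant loop | warning light) ≈ 0.8226

P(warning light) = 0.02×0.989×0.787 + 0.41×0.989×0.213 + 0.39×0.011×0.787 + 0.63×0.011×0.213 = 0.015567 + 0.086369 + 0.003376 + 0.001476 = 0.106788
Restricting to configurations with overheating coolant loop present: 0.086369 + 0.001476 = 0.087845.
So P(overheating coolant loop | warning light) = 0.087845/0.106788 ≈ 0.8226.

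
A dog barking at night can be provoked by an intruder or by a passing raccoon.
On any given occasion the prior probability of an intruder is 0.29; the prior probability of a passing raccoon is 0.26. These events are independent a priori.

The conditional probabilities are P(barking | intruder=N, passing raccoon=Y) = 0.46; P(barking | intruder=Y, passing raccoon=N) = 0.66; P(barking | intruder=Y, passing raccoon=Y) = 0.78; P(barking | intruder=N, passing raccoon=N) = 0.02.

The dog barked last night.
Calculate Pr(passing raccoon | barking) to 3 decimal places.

Weight on passing raccoon=true, given the evidence: 0.084916 + 0.058812 = 0.143728
Normalizer over all consistent configurations: 0.02×0.71×0.74 + 0.46×0.71×0.26 + 0.66×0.29×0.74 + 0.78×0.29×0.26 = 0.295872
P(passing raccoon | barking) = 0.143728/0.295872 ≈ 0.486

Pr(passing raccoon | barking) ≈ 0.486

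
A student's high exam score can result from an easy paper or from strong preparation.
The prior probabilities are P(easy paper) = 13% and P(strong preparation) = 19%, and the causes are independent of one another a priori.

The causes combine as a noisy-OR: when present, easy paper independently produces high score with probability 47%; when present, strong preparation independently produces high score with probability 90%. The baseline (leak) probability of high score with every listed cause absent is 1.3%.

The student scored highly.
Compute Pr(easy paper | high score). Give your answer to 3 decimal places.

Under noisy-OR, P(high score | causes) = 1 − (1−0.013)·∏(1−qᵢ) over the active causes.
Numerator (weight on configurations with easy paper): 0.050217 + 0.023408 = 0.073625
The normalizing constant is 0.013·0.87·0.81 + 0.9013·0.87·0.19 + 0.47689·0.13·0.81 + 0.947689·0.13·0.19 = 0.231771
P(easy paper | high score) = 0.073625/0.231771 ≈ 0.318

Pr(easy paper | high score) ≈ 0.318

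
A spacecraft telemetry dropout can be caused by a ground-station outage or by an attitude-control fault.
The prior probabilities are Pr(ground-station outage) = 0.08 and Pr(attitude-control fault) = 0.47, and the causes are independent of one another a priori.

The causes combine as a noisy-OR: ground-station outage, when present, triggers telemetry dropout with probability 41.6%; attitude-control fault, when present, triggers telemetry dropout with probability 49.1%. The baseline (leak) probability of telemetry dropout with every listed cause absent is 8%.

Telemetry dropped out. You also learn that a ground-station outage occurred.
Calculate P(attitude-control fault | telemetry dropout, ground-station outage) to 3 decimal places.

Under noisy-OR, P(telemetry dropout | causes) = 1 − (1−0.08)·∏(1−qᵢ) over the active causes.
By total probability over both values of attitude-control fault:
  P(telemetry dropout | ground-station outage) = 0.46272×0.53 + 0.726524×0.47
        = 0.245242 + 0.341466 = 0.586708
Configurations with attitude-control fault contribute 0.341466, so
  P(attitude-control fault | telemetry dropout, ground-station outage) = 0.341466 / 0.586708 ≈ 0.582

P(attitude-control fault | telemetry dropout, ground-station outage) ≈ 0.582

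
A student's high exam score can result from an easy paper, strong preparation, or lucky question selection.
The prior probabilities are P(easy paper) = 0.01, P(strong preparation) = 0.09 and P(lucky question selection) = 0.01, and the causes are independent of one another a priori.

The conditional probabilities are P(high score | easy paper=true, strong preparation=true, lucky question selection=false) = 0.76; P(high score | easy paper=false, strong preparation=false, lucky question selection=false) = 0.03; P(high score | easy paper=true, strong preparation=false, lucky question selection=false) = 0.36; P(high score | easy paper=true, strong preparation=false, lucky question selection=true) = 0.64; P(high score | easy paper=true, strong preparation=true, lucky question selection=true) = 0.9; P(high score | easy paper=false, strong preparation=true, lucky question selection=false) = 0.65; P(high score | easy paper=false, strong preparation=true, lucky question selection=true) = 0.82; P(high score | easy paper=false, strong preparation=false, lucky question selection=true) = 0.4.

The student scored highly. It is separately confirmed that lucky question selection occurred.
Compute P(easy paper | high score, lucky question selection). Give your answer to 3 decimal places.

Numerator (weight on configurations with easy paper): 0.005824 + 0.000810 = 0.006634
The normalizing constant is 0.4×0.99×0.91 + 0.82×0.99×0.09 + 0.64×0.01×0.91 + 0.9×0.01×0.09 = 0.440056
P(easy paper | high score, lucky question selection) = 0.006634/0.440056 ≈ 0.015

P(easy paper | high score, lucky question selection) ≈ 0.015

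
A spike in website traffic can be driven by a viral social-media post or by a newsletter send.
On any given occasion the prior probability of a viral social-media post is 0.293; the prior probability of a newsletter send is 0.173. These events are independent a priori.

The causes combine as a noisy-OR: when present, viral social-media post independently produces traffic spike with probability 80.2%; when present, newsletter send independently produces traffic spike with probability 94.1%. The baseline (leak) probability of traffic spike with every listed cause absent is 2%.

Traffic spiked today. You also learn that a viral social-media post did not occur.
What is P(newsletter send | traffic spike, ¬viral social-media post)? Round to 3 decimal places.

Under noisy-OR, P(traffic spike | causes) = 1 − (1−0.02)·∏(1−qᵢ) over the active causes.
P(traffic spike | ¬viral social-media post) = 0.02×0.827 + 0.94218×0.173 = 0.016540 + 0.162997 = 0.179537
Restricting to configurations with newsletter send present: 0.94218×0.173 = 0.162997.
P(newsletter send | traffic spike, ¬viral social-media post) = 0.162997 / 0.179537 ≈ 0.908

P(newsletter send | traffic spike, ¬viral social-media post) ≈ 0.908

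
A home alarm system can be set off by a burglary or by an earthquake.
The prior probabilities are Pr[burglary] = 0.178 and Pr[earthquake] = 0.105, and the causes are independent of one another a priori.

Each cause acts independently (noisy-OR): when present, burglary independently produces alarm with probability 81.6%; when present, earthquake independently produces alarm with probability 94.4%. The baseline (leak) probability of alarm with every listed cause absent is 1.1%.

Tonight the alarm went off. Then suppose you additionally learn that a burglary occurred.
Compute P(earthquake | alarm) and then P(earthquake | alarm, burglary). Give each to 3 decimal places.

Under noisy-OR, P(alarm | causes) = 1 − (1−0.011)·∏(1−qᵢ) over the active causes.
Sum P(alarm|·) weighted by the priors over the 4 (burglary, earthquake) configurations:
  P(alarm) = 0.011·0.822·0.895 + 0.944616·0.822·0.105 + 0.818024·0.178·0.895 + 0.989809·0.178·0.105
        = 0.008093 + 0.081530 + 0.130319 + 0.018500 = 0.238442
The terms with earthquake present sum to 0.100030, so
  P(earthquake | alarm) = 0.100030 / 0.238442 ≈ 0.420

Now also conditioning on burglary=true:
By total probability over both values of earthquake:
  P(alarm | burglary) = 0.818024*0.895 + 0.989809*0.105
        = 0.732131 + 0.103930 = 0.836061
The terms with earthquake present sum to 0.103930, so
  P(earthquake | alarm, burglary) = 0.103930 / 0.836061 ≈ 0.124
Conditioning on burglary lowers the posterior on earthquake: the classic explaining-away effect in a common-effect structure.

P(earthquake | alarm) ≈ 0.420; P(earthquake | alarm, burglary) ≈ 0.124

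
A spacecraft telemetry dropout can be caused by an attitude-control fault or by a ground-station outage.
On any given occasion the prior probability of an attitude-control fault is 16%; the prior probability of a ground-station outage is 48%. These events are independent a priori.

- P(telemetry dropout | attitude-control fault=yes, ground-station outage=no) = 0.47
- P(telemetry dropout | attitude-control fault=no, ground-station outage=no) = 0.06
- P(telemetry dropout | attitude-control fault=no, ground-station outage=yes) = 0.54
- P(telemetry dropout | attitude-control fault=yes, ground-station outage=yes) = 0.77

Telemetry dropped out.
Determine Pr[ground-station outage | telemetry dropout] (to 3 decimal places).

Pr[ground-station outage | telemetry dropout] ≈ 0.809

For the numerator, keep only ground-station outage=true terms: 0.217728 + 0.059136 = 0.276864
Denominator P(telemetry dropout): 0.06·0.84·0.52 + 0.54·0.84·0.48 + 0.47·0.16·0.52 + 0.77·0.16·0.48 = 0.342176
P(ground-station outage | telemetry dropout) = 0.276864/0.342176 ≈ 0.809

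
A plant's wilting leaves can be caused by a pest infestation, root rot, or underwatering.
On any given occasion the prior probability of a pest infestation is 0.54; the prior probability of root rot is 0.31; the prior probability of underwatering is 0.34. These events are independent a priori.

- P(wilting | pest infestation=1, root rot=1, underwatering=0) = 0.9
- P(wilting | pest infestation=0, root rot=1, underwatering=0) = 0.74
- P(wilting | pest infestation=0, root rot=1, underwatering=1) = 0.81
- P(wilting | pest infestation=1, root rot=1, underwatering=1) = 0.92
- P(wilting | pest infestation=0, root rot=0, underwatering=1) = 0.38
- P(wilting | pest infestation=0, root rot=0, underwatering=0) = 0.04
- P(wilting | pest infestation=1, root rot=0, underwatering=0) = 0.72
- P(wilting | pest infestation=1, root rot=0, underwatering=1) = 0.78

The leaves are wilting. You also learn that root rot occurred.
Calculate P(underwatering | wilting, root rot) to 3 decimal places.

Sum P(wilting|·) weighted by the priors over the 4 (pest infestation, underwatering) configurations:
  P(wilting | root rot) = 0.74*0.46*0.66 + 0.81*0.46*0.34 + 0.9*0.54*0.66 + 0.92*0.54*0.34
        = 0.224664 + 0.126684 + 0.320760 + 0.168912 = 0.841020
The terms with underwatering present sum to 0.295596, so
  P(underwatering | wilting, root rot) = 0.295596 / 0.841020 ≈ 0.351

P(underwatering | wilting, root rot) ≈ 0.351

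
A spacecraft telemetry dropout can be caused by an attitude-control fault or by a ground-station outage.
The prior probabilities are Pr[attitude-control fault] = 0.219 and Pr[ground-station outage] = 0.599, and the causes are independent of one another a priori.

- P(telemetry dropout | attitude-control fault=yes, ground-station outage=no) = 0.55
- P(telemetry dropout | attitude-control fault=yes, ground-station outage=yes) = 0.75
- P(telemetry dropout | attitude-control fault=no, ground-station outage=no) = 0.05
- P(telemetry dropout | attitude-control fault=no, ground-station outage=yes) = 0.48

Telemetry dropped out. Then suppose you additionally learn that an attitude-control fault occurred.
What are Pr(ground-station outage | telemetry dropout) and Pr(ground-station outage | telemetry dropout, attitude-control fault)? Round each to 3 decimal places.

Pr(ground-station outage | telemetry dropout) ≈ 0.835; Pr(ground-station outage | telemetry dropout, attitude-control fault) ≈ 0.671

For the numerator, keep only ground-station outage=true terms: 0.224553 + 0.098386 = 0.322939
Denominator P(telemetry dropout): 0.05·0.781·0.401 + 0.48·0.781·0.599 + 0.55·0.219·0.401 + 0.75·0.219·0.599 = 0.386898
P(ground-station outage | telemetry dropout) = 0.322939/0.386898 ≈ 0.835

With the extra evidence:
By total probability over both values of ground-station outage:
  P(telemetry dropout | attitude-control fault) = 0.55×0.401 + 0.75×0.599
        = 0.220550 + 0.449250 = 0.669800
Keeping only the ground-station outage-present terms gives 0.449250, so
  P(ground-station outage | telemetry dropout, attitude-control fault) = 0.449250 / 0.669800 ≈ 0.671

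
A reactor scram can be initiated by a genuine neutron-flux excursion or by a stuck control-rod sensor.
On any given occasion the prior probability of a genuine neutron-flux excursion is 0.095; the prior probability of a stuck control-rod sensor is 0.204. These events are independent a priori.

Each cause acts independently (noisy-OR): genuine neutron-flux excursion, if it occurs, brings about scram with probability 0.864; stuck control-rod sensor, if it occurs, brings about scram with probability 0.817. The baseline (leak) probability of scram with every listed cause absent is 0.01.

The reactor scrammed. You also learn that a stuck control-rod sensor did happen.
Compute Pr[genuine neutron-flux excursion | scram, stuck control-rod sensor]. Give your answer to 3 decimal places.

Under noisy-OR, P(scram | causes) = 1 − (1−0.01)·∏(1−qᵢ) over the active causes.
For the numerator, keep only genuine neutron-flux excursion=true terms: 0.975361*0.095 = 0.092659
Normalizer over all consistent configurations: 0.81883*0.905 + 0.975361*0.095 = 0.833700
P(genuine neutron-flux excursion | scram, stuck control-rod sensor) = 0.092659/0.833700 ≈ 0.111

Pr[genuine neutron-flux excursion | scram, stuck control-rod sensor] ≈ 0.111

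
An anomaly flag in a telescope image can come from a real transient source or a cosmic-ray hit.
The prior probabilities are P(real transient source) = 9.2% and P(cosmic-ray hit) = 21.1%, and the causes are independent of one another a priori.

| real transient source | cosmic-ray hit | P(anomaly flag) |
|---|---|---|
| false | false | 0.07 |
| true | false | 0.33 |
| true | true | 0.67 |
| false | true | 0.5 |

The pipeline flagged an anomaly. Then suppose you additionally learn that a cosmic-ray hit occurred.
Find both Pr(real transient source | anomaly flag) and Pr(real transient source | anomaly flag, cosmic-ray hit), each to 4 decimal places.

P(anomaly flag) = 0.07·0.908·0.789 + 0.5·0.908·0.211 + 0.33·0.092·0.789 + 0.67·0.092·0.211 = 0.050149 + 0.095794 + 0.023954 + 0.013006 = 0.182903
Of this, 0.036960 comes from 0.023954 + 0.013006 (the real transient source=true cases).
Hence the posterior is 0.036960/0.182903 ≈ 0.2021.

Now condition on the additional information:
Enumerate both values of real transient source and weight by the priors:
  P(anomaly flag | cosmic-ray hit) = 0.5·0.908 + 0.67·0.092
        = 0.454000 + 0.061640 = 0.515640
Keeping only the real transient source-present terms gives 0.061640, so
  P(real transient source | anomaly flag, cosmic-ray hit) = 0.061640 / 0.515640 ≈ 0.1195
Conditioning on cosmic-ray hit lowers the posterior on real transient source: the classic explaining-away effect in a common-effect structure.

Pr(real transient source | anomaly flag) ≈ 0.2021; Pr(real transient source | anomaly flag, cosmic-ray hit) ≈ 0.1195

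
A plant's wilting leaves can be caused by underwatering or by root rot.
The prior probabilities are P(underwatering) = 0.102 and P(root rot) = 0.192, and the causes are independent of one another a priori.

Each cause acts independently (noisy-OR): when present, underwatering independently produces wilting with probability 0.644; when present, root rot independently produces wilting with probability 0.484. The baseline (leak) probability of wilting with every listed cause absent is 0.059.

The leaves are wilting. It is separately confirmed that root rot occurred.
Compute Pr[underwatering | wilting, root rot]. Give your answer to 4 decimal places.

Under noisy-OR, P(wilting | causes) = 1 − (1−0.059)·∏(1−qᵢ) over the active causes.
P(wilting | root rot) = 0.514444·0.898 + 0.827142·0.102 = 0.461971 + 0.084368 = 0.546339
Restricting to configurations with underwatering present: 0.827142·0.102 = 0.084368.
Hence the posterior is 0.084368/0.546339 ≈ 0.1544.

Pr[underwatering | wilting, root rot] ≈ 0.1544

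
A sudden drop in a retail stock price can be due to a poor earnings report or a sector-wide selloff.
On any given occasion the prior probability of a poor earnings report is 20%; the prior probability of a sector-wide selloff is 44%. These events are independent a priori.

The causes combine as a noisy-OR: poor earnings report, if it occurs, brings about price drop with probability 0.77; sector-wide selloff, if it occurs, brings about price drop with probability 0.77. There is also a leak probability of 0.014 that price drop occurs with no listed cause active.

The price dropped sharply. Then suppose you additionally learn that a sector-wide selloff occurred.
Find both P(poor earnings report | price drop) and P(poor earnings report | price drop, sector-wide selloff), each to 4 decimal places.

Under noisy-OR, P(price drop | causes) = 1 − (1−0.014)·∏(1−qᵢ) over the active causes.
Numerator (weight on configurations with poor earnings report): 0.086601 + 0.083410 = 0.170011
The normalizing constant is 0.014·0.8·0.56 + 0.77322·0.8·0.44 + 0.77322·0.2·0.56 + 0.947841·0.2·0.44 = 0.448456
P(poor earnings report | price drop) = 0.170011/0.448456 ≈ 0.3791

Now also conditioning on sector-wide selloff=true:
Numerator (weight on configurations with poor earnings report): 0.947841·0.2 = 0.189568
The normalizing constant is 0.77322·0.8 + 0.947841·0.2 = 0.808144
Posterior = 0.189568 / 0.808144 ≈ 0.2346

P(poor earnings report | price drop) ≈ 0.3791; P(poor earnings report | price drop, sector-wide selloff) ≈ 0.2346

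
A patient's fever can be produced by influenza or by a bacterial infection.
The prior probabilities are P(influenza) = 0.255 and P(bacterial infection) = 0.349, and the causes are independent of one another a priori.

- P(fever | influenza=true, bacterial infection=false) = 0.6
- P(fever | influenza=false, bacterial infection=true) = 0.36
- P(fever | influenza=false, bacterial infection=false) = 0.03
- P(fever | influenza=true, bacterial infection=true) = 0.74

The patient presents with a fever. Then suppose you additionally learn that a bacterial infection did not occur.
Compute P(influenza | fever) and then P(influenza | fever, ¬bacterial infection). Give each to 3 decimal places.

P(fever) = 0.03*0.745*0.651 + 0.36*0.745*0.349 + 0.6*0.255*0.651 + 0.74*0.255*0.349 = 0.014550 + 0.093602 + 0.099603 + 0.065856 = 0.273611
Of this, 0.165459 comes from 0.099603 + 0.065856 (the influenza=true cases).
Hence the posterior is 0.165459/0.273611 ≈ 0.605.

Now condition on the additional information:
Numerator (weight on configurations with influenza): 0.6*0.255 = 0.153000
Denominator P(fever | ¬bacterial infection): 0.03*0.745 + 0.6*0.255 = 0.175350
P(influenza | fever, ¬bacterial infection) = 0.153000/0.175350 ≈ 0.873
Ruling out bacterial infection raises the posterior on influenza — the flip side of explaining away.

P(influenza | fever) ≈ 0.605; P(influenza | fever, ¬bacterial infection) ≈ 0.873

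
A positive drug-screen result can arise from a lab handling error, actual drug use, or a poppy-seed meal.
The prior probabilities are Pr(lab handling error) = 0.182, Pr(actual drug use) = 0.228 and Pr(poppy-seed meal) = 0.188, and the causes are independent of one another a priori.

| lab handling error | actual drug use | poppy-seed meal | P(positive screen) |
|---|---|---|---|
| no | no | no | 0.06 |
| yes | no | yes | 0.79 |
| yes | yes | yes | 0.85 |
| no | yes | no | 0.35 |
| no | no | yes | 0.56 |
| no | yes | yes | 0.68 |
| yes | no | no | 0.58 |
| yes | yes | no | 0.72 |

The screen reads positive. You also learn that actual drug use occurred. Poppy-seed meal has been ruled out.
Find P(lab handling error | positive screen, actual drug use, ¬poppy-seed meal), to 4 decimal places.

P(lab handling error | positive screen, actual drug use, ¬poppy-seed meal) ≈ 0.3140

P(positive screen | actual drug use, ¬poppy-seed meal) = 0.35·0.818 + 0.72·0.182 = 0.286300 + 0.131040 = 0.417340
Of this, 0.131040 comes from 0.72·0.182 (the lab handling error=true cases).
Hence the posterior is 0.131040/0.417340 ≈ 0.3140.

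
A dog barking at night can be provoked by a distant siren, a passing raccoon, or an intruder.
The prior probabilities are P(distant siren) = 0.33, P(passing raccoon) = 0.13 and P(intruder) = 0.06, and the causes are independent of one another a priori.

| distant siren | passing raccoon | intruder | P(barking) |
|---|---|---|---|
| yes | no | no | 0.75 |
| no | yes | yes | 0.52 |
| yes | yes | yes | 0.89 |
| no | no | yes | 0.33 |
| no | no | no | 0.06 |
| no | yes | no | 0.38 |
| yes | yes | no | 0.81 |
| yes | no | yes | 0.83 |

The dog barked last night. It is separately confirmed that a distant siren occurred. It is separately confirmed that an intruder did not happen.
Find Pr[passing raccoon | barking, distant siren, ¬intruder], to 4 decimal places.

Pr[passing raccoon | barking, distant siren, ¬intruder] ≈ 0.1390

Sum P(barking|·) weighted by the priors over both values of passing raccoon:
  P(barking | distant siren, ¬intruder) = 0.75×0.87 + 0.81×0.13
        = 0.652500 + 0.105300 = 0.757800
Keeping only the passing raccoon-present terms gives 0.105300, so
  P(passing raccoon | barking, distant siren, ¬intruder) = 0.105300 / 0.757800 ≈ 0.1390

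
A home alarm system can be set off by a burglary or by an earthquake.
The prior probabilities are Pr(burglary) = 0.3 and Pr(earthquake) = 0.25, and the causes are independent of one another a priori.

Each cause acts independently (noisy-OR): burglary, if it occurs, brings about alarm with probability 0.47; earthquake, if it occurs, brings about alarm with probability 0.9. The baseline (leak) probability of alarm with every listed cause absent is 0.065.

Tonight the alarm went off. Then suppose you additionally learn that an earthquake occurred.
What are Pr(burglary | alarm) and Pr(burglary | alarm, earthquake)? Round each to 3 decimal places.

Under noisy-OR, P(alarm | causes) = 1 − (1−0.065)·∏(1−qᵢ) over the active causes.
Enumerate the 4 (burglary, earthquake) configurations and weight by the priors:
  P(alarm) = 0.065·0.7·0.75 + 0.9065·0.7·0.25 + 0.50445·0.3·0.75 + 0.950445·0.3·0.25
        = 0.034125 + 0.158637 + 0.113501 + 0.071283 = 0.377546
The terms with burglary present sum to 0.184784, so
  P(burglary | alarm) = 0.184784 / 0.377546 ≈ 0.489

With the extra evidence:
P(alarm | earthquake) = 0.9065×0.7 + 0.950445×0.3 = 0.634550 + 0.285133 = 0.919683
Of this, 0.285133 comes from 0.950445×0.3 (the burglary=true cases).
So P(burglary | alarm, earthquake) = 0.285133/0.919683 ≈ 0.310.
The drop from 0.489 to 0.310 is the explaining-away (discounting) effect.

Pr(burglary | alarm) ≈ 0.489; Pr(burglary | alarm, earthquake) ≈ 0.310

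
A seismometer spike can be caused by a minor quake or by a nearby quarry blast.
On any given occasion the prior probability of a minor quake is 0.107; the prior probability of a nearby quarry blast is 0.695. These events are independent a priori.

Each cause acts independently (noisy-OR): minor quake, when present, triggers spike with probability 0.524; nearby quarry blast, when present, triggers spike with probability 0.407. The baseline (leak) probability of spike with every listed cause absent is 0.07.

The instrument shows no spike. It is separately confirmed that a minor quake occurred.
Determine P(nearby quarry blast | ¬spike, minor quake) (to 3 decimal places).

P(nearby quarry blast | ¬spike, minor quake) ≈ 0.575

Under noisy-OR, P(spike | causes) = 1 − (1−0.07)·∏(1−qᵢ) over the active causes.
P(¬spike | minor quake) = 0.44268·0.305 + 0.262509·0.695 = 0.135017 + 0.182444 = 0.317461
Restricting to configurations with nearby quarry blast present: 0.262509·0.695 = 0.182444.
So P(nearby quarry blast | ¬spike, minor quake) = 0.182444/0.317461 ≈ 0.575.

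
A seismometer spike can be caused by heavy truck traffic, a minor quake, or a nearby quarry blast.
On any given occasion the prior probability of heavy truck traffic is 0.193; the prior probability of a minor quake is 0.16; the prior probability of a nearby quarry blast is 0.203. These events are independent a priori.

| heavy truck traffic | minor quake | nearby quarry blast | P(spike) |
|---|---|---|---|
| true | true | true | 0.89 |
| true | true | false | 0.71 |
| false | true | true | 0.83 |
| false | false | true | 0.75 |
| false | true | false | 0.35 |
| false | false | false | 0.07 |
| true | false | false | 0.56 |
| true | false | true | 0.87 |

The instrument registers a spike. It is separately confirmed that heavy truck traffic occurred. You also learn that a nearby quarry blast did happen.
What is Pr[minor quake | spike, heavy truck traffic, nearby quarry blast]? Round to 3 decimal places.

Pr[minor quake | spike, heavy truck traffic, nearby quarry blast] ≈ 0.163

Weight on minor quake=true, given the evidence: 0.89*0.16 = 0.142400
Denominator P(spike | heavy truck traffic, nearby quarry blast): 0.87*0.84 + 0.89*0.16 = 0.873200
Posterior = 0.142400 / 0.873200 ≈ 0.163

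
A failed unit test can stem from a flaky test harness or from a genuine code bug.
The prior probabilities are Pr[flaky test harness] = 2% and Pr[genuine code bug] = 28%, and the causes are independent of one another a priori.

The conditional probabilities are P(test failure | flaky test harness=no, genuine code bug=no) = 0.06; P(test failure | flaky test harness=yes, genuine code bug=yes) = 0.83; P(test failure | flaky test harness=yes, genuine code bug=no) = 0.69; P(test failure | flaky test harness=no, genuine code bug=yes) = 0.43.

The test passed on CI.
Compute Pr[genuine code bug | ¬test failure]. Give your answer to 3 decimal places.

Pr[genuine code bug | ¬test failure] ≈ 0.191

By total probability over the 4 (flaky test harness, genuine code bug) configurations:
  P(¬test failure) = 0.94·0.98·0.72 + 0.57·0.98·0.28 + 0.31·0.02·0.72 + 0.17·0.02·0.28
        = 0.663264 + 0.156408 + 0.004464 + 0.000952 = 0.825088
Keeping only the genuine code bug-present terms gives 0.157360, so
  P(genuine code bug | ¬test failure) = 0.157360 / 0.825088 ≈ 0.191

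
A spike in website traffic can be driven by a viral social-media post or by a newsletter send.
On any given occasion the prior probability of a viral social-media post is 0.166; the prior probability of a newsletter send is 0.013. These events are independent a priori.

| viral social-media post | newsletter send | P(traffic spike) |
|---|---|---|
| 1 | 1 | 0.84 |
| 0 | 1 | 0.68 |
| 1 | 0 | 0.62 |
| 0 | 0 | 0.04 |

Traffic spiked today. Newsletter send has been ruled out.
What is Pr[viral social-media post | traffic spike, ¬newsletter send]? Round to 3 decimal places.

Pr[viral social-media post | traffic spike, ¬newsletter send] ≈ 0.755

Sum P(traffic spike|·) weighted by the priors over both values of viral social-media post:
  P(traffic spike | ¬newsletter send) = 0.04×0.834 + 0.62×0.166
        = 0.033360 + 0.102920 = 0.136280
Configurations with viral social-media post contribute 0.102920, so
  P(viral social-media post | traffic spike, ¬newsletter send) = 0.102920 / 0.136280 ≈ 0.755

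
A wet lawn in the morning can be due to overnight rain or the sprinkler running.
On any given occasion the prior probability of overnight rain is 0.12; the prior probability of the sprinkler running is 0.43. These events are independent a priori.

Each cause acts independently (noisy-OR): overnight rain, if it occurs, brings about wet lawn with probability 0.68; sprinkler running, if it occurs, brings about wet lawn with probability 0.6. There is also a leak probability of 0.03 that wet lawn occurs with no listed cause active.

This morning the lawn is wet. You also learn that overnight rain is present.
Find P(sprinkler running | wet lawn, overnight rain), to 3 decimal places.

Under noisy-OR, P(wet lawn | causes) = 1 − (1−0.03)·∏(1−qᵢ) over the active causes.
Sum P(wet lawn|·) weighted by the priors over both values of sprinkler running:
  P(wet lawn | overnight rain) = 0.6896·0.57 + 0.87584·0.43
        = 0.393072 + 0.376611 = 0.769683
The terms with sprinkler running present sum to 0.376611, so
  P(sprinkler running | wet lawn, overnight rain) = 0.376611 / 0.769683 ≈ 0.489

P(sprinkler running | wet lawn, overnight rain) ≈ 0.489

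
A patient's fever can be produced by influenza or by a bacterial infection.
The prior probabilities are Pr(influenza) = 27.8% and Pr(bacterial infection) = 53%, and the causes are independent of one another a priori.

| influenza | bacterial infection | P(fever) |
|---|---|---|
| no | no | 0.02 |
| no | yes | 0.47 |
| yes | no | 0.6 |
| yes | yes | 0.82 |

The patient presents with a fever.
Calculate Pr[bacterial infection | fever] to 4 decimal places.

Enumerate the 4 (influenza, bacterial infection) configurations and weight by the priors:
  P(fever) = 0.02*0.722*0.47 + 0.47*0.722*0.53 + 0.6*0.278*0.47 + 0.82*0.278*0.53
        = 0.006787 + 0.179850 + 0.078396 + 0.120819 = 0.385852
The terms with bacterial infection present sum to 0.300669, so
  P(bacterial infection | fever) = 0.300669 / 0.385852 ≈ 0.7792

Pr[bacterial infection | fever] ≈ 0.7792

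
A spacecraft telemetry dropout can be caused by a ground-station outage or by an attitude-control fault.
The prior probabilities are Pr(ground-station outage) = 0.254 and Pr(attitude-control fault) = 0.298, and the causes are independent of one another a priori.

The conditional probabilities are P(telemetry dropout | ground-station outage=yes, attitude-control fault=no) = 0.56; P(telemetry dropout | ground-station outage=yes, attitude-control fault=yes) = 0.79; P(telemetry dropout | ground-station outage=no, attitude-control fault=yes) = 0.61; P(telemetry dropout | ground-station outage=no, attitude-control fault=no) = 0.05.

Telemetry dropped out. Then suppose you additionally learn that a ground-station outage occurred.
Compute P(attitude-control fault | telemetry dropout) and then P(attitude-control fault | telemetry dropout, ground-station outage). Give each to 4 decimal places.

P(telemetry dropout) = 0.05·0.746·0.702 + 0.61·0.746·0.298 + 0.56·0.254·0.702 + 0.79·0.254·0.298 = 0.026185 + 0.135608 + 0.099852 + 0.059797 = 0.321442
The attitude-control fault-present share is 0.135608 + 0.059797 = 0.195405.
Hence the posterior is 0.195405/0.321442 ≈ 0.6079.

With the extra evidence:
Enumerate both values of attitude-control fault and weight by the priors:
  P(telemetry dropout | ground-station outage) = 0.56·0.702 + 0.79·0.298
        = 0.393120 + 0.235420 = 0.628540
The terms with attitude-control fault present sum to 0.235420, so
  P(attitude-control fault | telemetry dropout, ground-station outage) = 0.235420 / 0.628540 ≈ 0.3746
Conditioning on ground-station outage lowers the posterior on attitude-control fault: the classic explaining-away effect in a common-effect structure.

P(attitude-control fault | telemetry dropout) ≈ 0.6079; P(attitude-control fault | telemetry dropout, ground-station outage) ≈ 0.3746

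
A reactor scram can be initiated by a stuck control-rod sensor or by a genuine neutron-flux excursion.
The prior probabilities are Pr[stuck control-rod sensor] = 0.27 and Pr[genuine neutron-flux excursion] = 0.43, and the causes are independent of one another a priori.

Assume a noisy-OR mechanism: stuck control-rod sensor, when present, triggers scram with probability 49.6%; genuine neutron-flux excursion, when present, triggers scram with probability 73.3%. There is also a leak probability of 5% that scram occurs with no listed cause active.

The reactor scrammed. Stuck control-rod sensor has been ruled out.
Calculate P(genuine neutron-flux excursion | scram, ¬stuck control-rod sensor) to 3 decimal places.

Under noisy-OR, P(scram | causes) = 1 − (1−0.05)·∏(1−qᵢ) over the active causes.
Enumerate both values of genuine neutron-flux excursion and weight by the priors:
  P(scram | ¬stuck control-rod sensor) = 0.05×0.57 + 0.74635×0.43
        = 0.028500 + 0.320930 = 0.349430
Keeping only the genuine neutron-flux excursion-present terms gives 0.320930, so
  P(genuine neutron-flux excursion | scram, ¬stuck control-rod sensor) = 0.320930 / 0.349430 ≈ 0.918

P(genuine neutron-flux excursion | scram, ¬stuck control-rod sensor) ≈ 0.918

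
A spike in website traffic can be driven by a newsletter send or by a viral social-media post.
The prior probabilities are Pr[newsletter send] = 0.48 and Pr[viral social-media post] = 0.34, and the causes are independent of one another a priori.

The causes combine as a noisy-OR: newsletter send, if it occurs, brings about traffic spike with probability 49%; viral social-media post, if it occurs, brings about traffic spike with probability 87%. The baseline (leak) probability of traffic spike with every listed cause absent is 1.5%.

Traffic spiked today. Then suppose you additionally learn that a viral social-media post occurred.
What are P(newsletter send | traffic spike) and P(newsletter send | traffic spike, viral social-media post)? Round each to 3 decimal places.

P(newsletter send | traffic spike) ≈ 0.661; P(newsletter send | traffic spike, viral social-media post) ≈ 0.497

Under noisy-OR, P(traffic spike | causes) = 1 − (1−0.015)·∏(1−qᵢ) over the active causes.
Weight on newsletter send=true, given the evidence: 0.157656 + 0.152542 = 0.310198
Normalizer over all consistent configurations: 0.015×0.52×0.66 + 0.87195×0.52×0.34 + 0.49765×0.48×0.66 + 0.934694×0.48×0.34 = 0.469507
Posterior = 0.310198 / 0.469507 ≈ 0.661

Now also conditioning on viral social-media post=true:
Enumerate both values of newsletter send and weight by the priors:
  P(traffic spike | viral social-media post) = 0.87195×0.52 + 0.934694×0.48
        = 0.453414 + 0.448653 = 0.902067
The terms with newsletter send present sum to 0.448653, so
  P(newsletter send | traffic spike, viral social-media post) = 0.448653 / 0.902067 ≈ 0.497
Conditioning on viral social-media post lowers the posterior on newsletter send: the classic explaining-away effect in a common-effect structure.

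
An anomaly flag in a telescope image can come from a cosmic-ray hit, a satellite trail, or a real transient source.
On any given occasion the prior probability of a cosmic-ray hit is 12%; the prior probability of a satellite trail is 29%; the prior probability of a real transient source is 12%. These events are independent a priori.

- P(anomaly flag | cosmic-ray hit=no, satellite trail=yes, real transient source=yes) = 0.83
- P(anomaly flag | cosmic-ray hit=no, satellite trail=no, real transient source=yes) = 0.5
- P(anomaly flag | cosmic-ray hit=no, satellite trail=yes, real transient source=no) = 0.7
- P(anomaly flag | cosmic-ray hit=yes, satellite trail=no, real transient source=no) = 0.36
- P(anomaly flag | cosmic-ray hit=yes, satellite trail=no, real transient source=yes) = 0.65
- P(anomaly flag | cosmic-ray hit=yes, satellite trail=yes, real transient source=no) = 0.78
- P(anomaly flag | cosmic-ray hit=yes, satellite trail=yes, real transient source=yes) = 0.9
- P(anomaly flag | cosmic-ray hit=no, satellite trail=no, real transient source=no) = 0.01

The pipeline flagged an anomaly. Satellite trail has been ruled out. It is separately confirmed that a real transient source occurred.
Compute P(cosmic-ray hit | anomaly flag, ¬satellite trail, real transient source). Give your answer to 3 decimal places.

Weight on cosmic-ray hit=true, given the evidence: 0.65·0.12 = 0.078000
Normalizer over all consistent configurations: 0.5·0.88 + 0.65·0.12 = 0.518000
P(cosmic-ray hit | anomaly flag, ¬satellite trail, real transient source) = 0.078000/0.518000 ≈ 0.151

P(cosmic-ray hit | anomaly flag, ¬satellite trail, real transient source) ≈ 0.151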